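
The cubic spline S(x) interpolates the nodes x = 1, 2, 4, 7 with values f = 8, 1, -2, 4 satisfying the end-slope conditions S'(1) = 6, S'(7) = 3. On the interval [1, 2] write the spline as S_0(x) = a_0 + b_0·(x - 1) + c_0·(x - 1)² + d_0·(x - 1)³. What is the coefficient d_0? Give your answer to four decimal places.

9.8684

Let m_i = S''(x_i). Step sizes h_i = 1, 2, 3; slopes of the chords Δ_i = (y_(i+1) - y_i)/h_i = -7, -3/2, 2.
  1·m_0 + 6·m_1 + 2·m_2 = 6(Δ_1 - Δ_0) = 33
  2·m_1 + 10·m_2 + 3·m_3 = 6(Δ_2 - Δ_1) = 21
Clamped end conditions give two more equations: 2h_0·m_0 + h_0·m_1 = 6(Δ_0 - S'(1)) = -78 and h_2·m_2 + 2h_2·m_3 = 6(S'(7) - Δ_2) = 6.
Solving the tridiagonal system: m_0 = -869/19, m_1 = 256/19, m_2 = -20/19, m_3 = 29/19.
On [1, 2], with S_0(x) = a_0 + b_0·(x - 1) + c_0·(x - 1)² + d_0·(x - 1)³: c_0 = m_0/2 = -869/38, d_0 = (m_1 - m_0)/(6h_0) = 375/38, b_0 = Δ_0 - h_0(2m_0 + m_1)/6 = 6.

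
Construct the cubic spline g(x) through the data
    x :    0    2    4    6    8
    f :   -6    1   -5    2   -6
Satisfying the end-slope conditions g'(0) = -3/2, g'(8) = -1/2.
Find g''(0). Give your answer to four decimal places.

12.8214

Put m_i = g'' at the i-th knot. Here h = (2, 2, 2, 2) and Δ = (7/2, -3, 7/2, -4), so the interior equations h_(i-1)·m_(i-1) + 2(h_(i-1)+h_i)·m_i + h_i·m_(i+1) = 6(Δ_i − Δ_(i-1)) read
  2·m_0 + 8·m_1 + 2·m_2 = 6(Δ_1 - Δ_0) = -39
  2·m_1 + 8·m_2 + 2·m_3 = 6(Δ_2 - Δ_1) = 39
  2·m_2 + 8·m_3 + 2·m_4 = 6(Δ_3 - Δ_2) = -45
Clamped end conditions give two more equations: 2h_0·m_0 + h_0·m_1 = 6(Δ_0 - g'(0)) = 30 and h_3·m_3 + 2h_3·m_4 = 6(g'(8) - Δ_3) = 21.
Solving the tridiagonal system: m_0 = 359/28, m_1 = -149/14, m_2 = 41/4, m_3 = -76/7, m_4 = 299/28.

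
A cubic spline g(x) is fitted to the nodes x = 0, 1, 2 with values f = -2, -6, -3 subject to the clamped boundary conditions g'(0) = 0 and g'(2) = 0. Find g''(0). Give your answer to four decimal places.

Let σ_i = g''(x_i). Step sizes h_i = 1, 1; slopes of the chords Δ_i = (y_(i+1) - y_i)/h_i = -4, 3.
  1·σ_0 + 4·σ_1 + 1·σ_2 = 6(Δ_1 - Δ_0) = 42
Clamped end conditions give two more equations: 2h_0·σ_0 + h_0·σ_1 = 6(Δ_0 - g'(0)) = -24 and h_1·σ_1 + 2h_1·σ_2 = 6(g'(2) - Δ_1) = -18.
Hence σ_0 = -45/2, σ_1 = 21, σ_2 = -39/2.

-22.5000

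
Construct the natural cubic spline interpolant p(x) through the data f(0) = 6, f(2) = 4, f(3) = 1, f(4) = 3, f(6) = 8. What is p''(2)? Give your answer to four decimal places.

-3.4318

Put m_i = p'' at the i-th knot. Here h = (2, 1, 1, 2) and Δ = (-1, -3, 2, 5/2), so the interior equations h_(i-1)·m_(i-1) + 2(h_(i-1)+h_i)·m_i + h_i·m_(i+1) = 6(Δ_i − Δ_(i-1)) read
  2·m_0 + 6·m_1 + 1·m_2 = 6(Δ_1 - Δ_0) = -12
  1·m_1 + 4·m_2 + 1·m_3 = 6(Δ_2 - Δ_1) = 30
  1·m_2 + 6·m_3 + 2·m_4 = 6(Δ_3 - Δ_2) = 3
Natural end conditions: m_0 = m_4 = 0.
Solving: m_0 = 0, m_1 = -151/44, m_2 = 189/22, m_3 = -41/44, m_4 = 0.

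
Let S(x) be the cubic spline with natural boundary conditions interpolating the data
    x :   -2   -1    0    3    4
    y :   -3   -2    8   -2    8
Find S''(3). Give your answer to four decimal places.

Let σ_i = S''(x_i). Step sizes h_i = 1, 1, 3, 1; slopes of the chords Δ_i = (y_(i+1) - y_i)/h_i = 1, 10, -10/3, 10.
  1·σ_0 + 4·σ_1 + 1·σ_2 = 6(Δ_1 - Δ_0) = 54
  1·σ_1 + 8·σ_2 + 3·σ_3 = 6(Δ_2 - Δ_1) = -80
  3·σ_2 + 8·σ_3 + 1·σ_4 = 6(Δ_3 - Δ_2) = 80
Natural end conditions: σ_0 = σ_4 = 0.
Forward elimination and back-substitution give σ_0 = 0, σ_1 = 1925/106, σ_2 = -988/53, σ_3 = 1801/106, σ_4 = 0.

16.9906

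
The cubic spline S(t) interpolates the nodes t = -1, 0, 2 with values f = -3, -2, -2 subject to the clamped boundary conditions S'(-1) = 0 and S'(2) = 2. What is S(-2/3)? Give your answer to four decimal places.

-2.7901

Write M_i for S''(x_i). With h_i = 1, 2 and divided differences Δ_i = 1, 0, the continuity of S' gives the tridiagonal system
  1·M_0 + 6·M_1 + 2·M_2 = 6(Δ_1 - Δ_0) = -6
Clamped end conditions give two more equations: 2h_0·M_0 + h_0·M_1 = 6(Δ_0 - S'(-1)) = 6 and h_1·M_1 + 2h_1·M_2 = 6(S'(2) - Δ_1) = 12.
Solving the tridiagonal system: M_0 = 14/3, M_1 = -10/3, M_2 = 14/3.
On [-1, 0], S(t) = -3 + 0·(t + 1) + 7/3·(t + 1)² - 4/3·(t + 1)³.
With (t + 1) = 1/3: S(-2/3) = -226/81.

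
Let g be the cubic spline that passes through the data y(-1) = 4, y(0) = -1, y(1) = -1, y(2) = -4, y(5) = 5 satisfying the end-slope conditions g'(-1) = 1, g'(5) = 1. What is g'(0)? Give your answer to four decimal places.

Let M_i = g''(x_i). Step sizes h_i = 1, 1, 1, 3; slopes of the chords Δ_i = (y_(i+1) - y_i)/h_i = -5, 0, -3, 3.
  1·M_0 + 4·M_1 + 1·M_2 = 6(Δ_1 - Δ_0) = 30
  1·M_1 + 4·M_2 + 1·M_3 = 6(Δ_2 - Δ_1) = -18
  1·M_2 + 8·M_3 + 3·M_4 = 6(Δ_3 - Δ_2) = 36
Clamped end conditions give two more equations: 2h_0·M_0 + h_0·M_1 = 6(Δ_0 - g'(-1)) = -36 and h_3·M_3 + 2h_3·M_4 = 6(g'(5) - Δ_3) = -12.
Solving: M_0 = -475/18, M_1 = 151/9, M_2 = -193/18, M_3 = 73/9, M_4 = -109/18.
On [0, 1], g'(t) = b_1 + 2c_1·t + 3d_1·t² with b_1 = Δ_1 - h_1(2M_1 + M_2)/6 = -137/36, c_1 = M_1/2 = 151/18, d_1 = (M_2 - M_1)/(6h_1) = -55/12. So g'(0) = -137/36.

-3.8056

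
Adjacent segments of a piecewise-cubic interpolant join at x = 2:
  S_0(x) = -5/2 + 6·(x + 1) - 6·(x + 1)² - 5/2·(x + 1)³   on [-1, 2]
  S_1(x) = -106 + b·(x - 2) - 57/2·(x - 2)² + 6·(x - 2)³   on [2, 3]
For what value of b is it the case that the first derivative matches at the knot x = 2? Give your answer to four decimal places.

-97.5000

S_0'(x) = 6 - 12·(x + 1) - 15/2·(x + 1)², so S_0'(2) = -195/2. On the right, S_1'(2) = b, so b = -195/2.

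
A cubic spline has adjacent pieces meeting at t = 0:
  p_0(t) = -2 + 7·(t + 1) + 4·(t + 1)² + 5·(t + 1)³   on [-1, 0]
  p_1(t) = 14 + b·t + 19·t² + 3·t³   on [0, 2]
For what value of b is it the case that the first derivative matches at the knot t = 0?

p_0'(t) = 7 + 8·(t + 1) + 15·(t + 1)², so p_0'(0) = 30. On the right, p_1'(0) = b, so b = 30.

30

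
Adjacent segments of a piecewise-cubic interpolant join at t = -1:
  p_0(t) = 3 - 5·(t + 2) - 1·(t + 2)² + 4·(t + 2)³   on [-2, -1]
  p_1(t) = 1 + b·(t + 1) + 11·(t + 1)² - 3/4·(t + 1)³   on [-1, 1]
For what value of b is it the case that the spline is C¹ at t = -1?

p_0'(t) = -5 - 2·(t + 2) + 12·(t + 2)², so p_0'(-1) = 5. On the right, p_1'(-1) = b, so b = 5.

5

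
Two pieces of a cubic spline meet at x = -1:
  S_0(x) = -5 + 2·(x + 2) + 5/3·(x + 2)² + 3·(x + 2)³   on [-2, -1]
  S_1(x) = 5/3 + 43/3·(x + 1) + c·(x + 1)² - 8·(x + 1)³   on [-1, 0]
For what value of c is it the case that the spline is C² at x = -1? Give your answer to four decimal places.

10.6667

S_0''(x) = 10/3 + 18·(x + 2), so S_0''(-1) = 64/3. On the right, S_1''(-1) = 2c, so c = 32/3.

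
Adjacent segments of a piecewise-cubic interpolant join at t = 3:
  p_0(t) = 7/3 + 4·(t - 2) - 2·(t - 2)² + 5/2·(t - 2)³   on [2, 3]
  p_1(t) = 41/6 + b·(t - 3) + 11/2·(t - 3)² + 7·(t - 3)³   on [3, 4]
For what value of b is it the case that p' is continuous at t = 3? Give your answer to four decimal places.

7.5000

p_0'(t) = 4 - 4·(t - 2) + 15/2·(t - 2)², so p_0'(3) = 15/2. On the right, p_1'(3) = b, so b = 15/2.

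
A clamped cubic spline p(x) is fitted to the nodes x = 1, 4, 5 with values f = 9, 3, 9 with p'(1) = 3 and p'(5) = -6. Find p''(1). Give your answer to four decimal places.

Let M_i = p''(x_i). Step sizes h_i = 3, 1; slopes of the chords Δ_i = (y_(i+1) - y_i)/h_i = -2, 6.
  3·M_0 + 8·M_1 + 1·M_2 = 6(Δ_1 - Δ_0) = 48
Clamped end conditions give two more equations: 2h_0·M_0 + h_0·M_1 = 6(Δ_0 - p'(1)) = -30 and h_1·M_1 + 2h_1·M_2 = 6(p'(5) - Δ_1) = -72.
Forward elimination and back-substitution give M_0 = -53/4, M_1 = 33/2, M_2 = -177/4.

-13.2500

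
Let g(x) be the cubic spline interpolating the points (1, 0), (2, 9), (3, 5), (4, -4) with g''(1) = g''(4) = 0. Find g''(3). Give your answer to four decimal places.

-2.8000

Let σ_i = g''(x_i). Step sizes h_i = 1, 1, 1; slopes of the chords Δ_i = (y_(i+1) - y_i)/h_i = 9, -4, -9.
  1·σ_0 + 4·σ_1 + 1·σ_2 = 6(Δ_1 - Δ_0) = -78
  1·σ_1 + 4·σ_2 + 1·σ_3 = 6(Δ_2 - Δ_1) = -30
Natural end conditions: σ_0 = σ_3 = 0.
Solving the tridiagonal system: σ_0 = 0, σ_1 = -94/5, σ_2 = -14/5, σ_3 = 0.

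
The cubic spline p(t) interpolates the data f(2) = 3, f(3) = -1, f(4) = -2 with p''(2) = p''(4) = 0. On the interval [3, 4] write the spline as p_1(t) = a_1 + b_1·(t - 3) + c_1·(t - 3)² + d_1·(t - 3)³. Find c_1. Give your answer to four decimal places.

2.2500

Write σ_i for p''(x_i). With h_i = 1, 1 and divided differences Δ_i = -4, -1, the continuity of p' gives the tridiagonal system
  1·σ_0 + 4·σ_1 + 1·σ_2 = 6(Δ_1 - Δ_0) = 18
Natural end conditions: σ_0 = σ_2 = 0.
Solving the tridiagonal system: σ_0 = 0, σ_1 = 9/2, σ_2 = 0.
On [3, 4], with p_1(t) = a_1 + b_1·(t - 3) + c_1·(t - 3)² + d_1·(t - 3)³: c_1 = σ_1/2 = 9/4, d_1 = (σ_2 - σ_1)/(6h_1) = -3/4, b_1 = Δ_1 - h_1(2σ_1 + σ_2)/6 = -5/2.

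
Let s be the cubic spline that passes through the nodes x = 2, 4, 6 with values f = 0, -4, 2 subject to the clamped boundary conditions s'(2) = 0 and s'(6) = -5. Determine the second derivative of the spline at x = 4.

10

Let M_i = s''(x_i). Step sizes h_i = 2, 2; slopes of the chords Δ_i = (y_(i+1) - y_i)/h_i = -2, 3.
  2·M_0 + 8·M_1 + 2·M_2 = 6(Δ_1 - Δ_0) = 30
Clamped end conditions give two more equations: 2h_0·M_0 + h_0·M_1 = 6(Δ_0 - s'(2)) = -12 and h_1·M_1 + 2h_1·M_2 = 6(s'(6) - Δ_1) = -48.
Hence M_0 = -8, M_1 = 10, M_2 = -17.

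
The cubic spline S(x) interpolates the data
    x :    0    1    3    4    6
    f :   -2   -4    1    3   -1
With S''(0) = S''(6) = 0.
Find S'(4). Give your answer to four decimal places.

With M_i denoting the second derivative at x_i, h_i = 1, 2, 1, 2, and Δ_i = (y_(i+1) − y_i)/h_i = -2, 5/2, 2, -2:
  1·M_0 + 6·M_1 + 2·M_2 = 6(Δ_1 - Δ_0) = 27
  2·M_1 + 6·M_2 + 1·M_3 = 6(Δ_2 - Δ_1) = -3
  1·M_2 + 6·M_3 + 2·M_4 = 6(Δ_3 - Δ_2) = -24
Natural end conditions: M_0 = M_4 = 0.
Hence M_0 = 0, M_1 = 311/62, M_2 = -48/31, M_3 = -116/31, M_4 = 0.
On [4, 6], S'(x) = b_3 + 2c_3·(x - 4) + 3d_3·(x - 4)² with b_3 = Δ_3 - h_3(2M_3 + M_4)/6 = 46/93, c_3 = M_3/2 = -58/31, d_3 = (M_4 - M_3)/(6h_3) = 29/93. So S'(4) = 46/93.

0.4946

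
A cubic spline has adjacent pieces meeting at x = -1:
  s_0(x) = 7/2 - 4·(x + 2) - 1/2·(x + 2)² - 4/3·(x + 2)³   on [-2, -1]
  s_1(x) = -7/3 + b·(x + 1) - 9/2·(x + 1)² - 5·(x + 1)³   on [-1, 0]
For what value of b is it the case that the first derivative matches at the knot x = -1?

-9

s_0'(x) = -4 - 1·(x + 2) - 4·(x + 2)², so s_0'(-1) = -9. On the right, s_1'(-1) = b, so b = -9.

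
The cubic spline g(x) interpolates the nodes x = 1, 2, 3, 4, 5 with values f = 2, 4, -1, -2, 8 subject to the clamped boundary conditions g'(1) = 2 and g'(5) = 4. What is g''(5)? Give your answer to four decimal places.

Write M_i for g''(x_i). With h_i = 1, 1, 1, 1 and divided differences Δ_i = 2, -5, -1, 10, the continuity of g' gives the tridiagonal system
  1·M_0 + 4·M_1 + 1·M_2 = 6(Δ_1 - Δ_0) = -42
  1·M_1 + 4·M_2 + 1·M_3 = 6(Δ_2 - Δ_1) = 24
  1·M_2 + 4·M_3 + 1·M_4 = 6(Δ_3 - Δ_2) = 66
Clamped end conditions give two more equations: 2h_0·M_0 + h_0·M_1 = 6(Δ_0 - g'(1)) = 0 and h_3·M_3 + 2h_3·M_4 = 6(g'(5) - Δ_3) = -36.
Hence M_0 = 13/2, M_1 = -13, M_2 = 7/2, M_3 = 23, M_4 = -59/2.

-29.5000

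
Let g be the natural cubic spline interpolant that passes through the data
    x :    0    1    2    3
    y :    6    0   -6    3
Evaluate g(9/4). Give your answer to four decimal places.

-5.0625

Let σ_i = g''(x_i). Step sizes h_i = 1, 1, 1; slopes of the chords Δ_i = (y_(i+1) - y_i)/h_i = -6, -6, 9.
  1·σ_0 + 4·σ_1 + 1·σ_2 = 6(Δ_1 - Δ_0) = 0
  1·σ_1 + 4·σ_2 + 1·σ_3 = 6(Δ_2 - Δ_1) = 90
Natural end conditions: σ_0 = σ_3 = 0.
Hence σ_0 = 0, σ_1 = -6, σ_2 = 24, σ_3 = 0.
On [2, 3], g(x) = -6 + 1·(x - 2) + 12·(x - 2)² - 4·(x - 2)³.
With (x - 2) = 1/4: g(9/4) = -81/16.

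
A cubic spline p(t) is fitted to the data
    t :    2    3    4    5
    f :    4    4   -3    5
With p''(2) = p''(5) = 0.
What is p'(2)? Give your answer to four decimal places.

2.8667

With M_i denoting the second derivative at x_i, h_i = 1, 1, 1, and Δ_i = (y_(i+1) − y_i)/h_i = 0, -7, 8:
  1·M_0 + 4·M_1 + 1·M_2 = 6(Δ_1 - Δ_0) = -42
  1·M_1 + 4·M_2 + 1·M_3 = 6(Δ_2 - Δ_1) = 90
Natural end conditions: M_0 = M_3 = 0.
Forward elimination and back-substitution give M_0 = 0, M_1 = -86/5, M_2 = 134/5, M_3 = 0.
On [2, 3], p'(t) = b_0 + 2c_0·(t - 2) + 3d_0·(t - 2)² with b_0 = Δ_0 - h_0(2M_0 + M_1)/6 = 43/15, c_0 = M_0/2 = 0, d_0 = (M_1 - M_0)/(6h_0) = -43/15. So p'(2) = 43/15.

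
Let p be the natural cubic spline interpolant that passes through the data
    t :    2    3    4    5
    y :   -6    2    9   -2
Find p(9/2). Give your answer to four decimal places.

5.2750

Let σ_i = p''(x_i). Step sizes h_i = 1, 1, 1; slopes of the chords Δ_i = (y_(i+1) - y_i)/h_i = 8, 7, -11.
  1·σ_0 + 4·σ_1 + 1·σ_2 = 6(Δ_1 - Δ_0) = -6
  1·σ_1 + 4·σ_2 + 1·σ_3 = 6(Δ_2 - Δ_1) = -108
Natural end conditions: σ_0 = σ_3 = 0.
Solving the tridiagonal system: σ_0 = 0, σ_1 = 28/5, σ_2 = -142/5, σ_3 = 0.
On [4, 5], p(t) = 9 - 23/15·(t - 4) - 71/5·(t - 4)² + 71/15·(t - 4)³.
With (t - 4) = 1/2: p(9/2) = 211/40.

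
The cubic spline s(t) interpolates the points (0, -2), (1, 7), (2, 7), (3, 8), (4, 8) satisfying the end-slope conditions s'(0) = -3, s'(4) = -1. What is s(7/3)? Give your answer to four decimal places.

Put M_i = s'' at the i-th knot. Here h = (1, 1, 1, 1) and Δ = (9, 0, 1, 0), so the interior equations h_(i-1)·M_(i-1) + 2(h_(i-1)+h_i)·M_i + h_i·M_(i+1) = 6(Δ_i − Δ_(i-1)) read
  1·M_0 + 4·M_1 + 1·M_2 = 6(Δ_1 - Δ_0) = -54
  1·M_1 + 4·M_2 + 1·M_3 = 6(Δ_2 - Δ_1) = 6
  1·M_2 + 4·M_3 + 1·M_4 = 6(Δ_3 - Δ_2) = -6
Clamped end conditions give two more equations: 2h_0·M_0 + h_0·M_1 = 6(Δ_0 - s'(0)) = 72 and h_3·M_3 + 2h_3·M_4 = 6(s'(4) - Δ_3) = -6.
Solving the tridiagonal system: M_0 = 703/14, M_1 = -199/7, M_2 = 19/2, M_3 = -25/7, M_4 = -17/14.
On [2, 3], s(t) = 7 - 11/7·(t - 2) + 19/4·(t - 2)² - 61/28·(t - 2)³.
With (t - 2) = 1/3: s(7/3) = 2617/378.

6.9233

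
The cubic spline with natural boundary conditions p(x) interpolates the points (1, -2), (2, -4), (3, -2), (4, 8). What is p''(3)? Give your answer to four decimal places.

11.2000

Write σ_i for p''(x_i). With h_i = 1, 1, 1 and divided differences Δ_i = -2, 2, 10, the continuity of p' gives the tridiagonal system
  1·σ_0 + 4·σ_1 + 1·σ_2 = 6(Δ_1 - Δ_0) = 24
  1·σ_1 + 4·σ_2 + 1·σ_3 = 6(Δ_2 - Δ_1) = 48
Natural end conditions: σ_0 = σ_3 = 0.
Solving the tridiagonal system: σ_0 = 0, σ_1 = 16/5, σ_2 = 56/5, σ_3 = 0.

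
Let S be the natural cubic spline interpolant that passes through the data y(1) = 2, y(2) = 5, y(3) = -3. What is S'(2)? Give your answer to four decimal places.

-2.5000

Let m_i = S''(x_i). Step sizes h_i = 1, 1; slopes of the chords Δ_i = (y_(i+1) - y_i)/h_i = 3, -8.
  1·m_0 + 4·m_1 + 1·m_2 = 6(Δ_1 - Δ_0) = -66
Natural end conditions: m_0 = m_2 = 0.
Solving the tridiagonal system: m_0 = 0, m_1 = -33/2, m_2 = 0.
On [2, 3], S'(x) = b_1 + 2c_1·(x - 2) + 3d_1·(x - 2)² with b_1 = Δ_1 - h_1(2m_1 + m_2)/6 = -5/2, c_1 = m_1/2 = -33/4, d_1 = (m_2 - m_1)/(6h_1) = 11/4. So S'(2) = -5/2.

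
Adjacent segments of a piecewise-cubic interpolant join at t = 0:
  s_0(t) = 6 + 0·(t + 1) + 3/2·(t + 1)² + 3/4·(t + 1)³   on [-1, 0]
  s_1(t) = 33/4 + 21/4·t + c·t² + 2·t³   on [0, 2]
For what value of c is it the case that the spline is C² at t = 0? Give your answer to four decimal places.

3.7500

s_0''(t) = 3 + 9/2·(t + 1), so s_0''(0) = 15/2. On the right, s_1''(0) = 2c, so c = 15/4.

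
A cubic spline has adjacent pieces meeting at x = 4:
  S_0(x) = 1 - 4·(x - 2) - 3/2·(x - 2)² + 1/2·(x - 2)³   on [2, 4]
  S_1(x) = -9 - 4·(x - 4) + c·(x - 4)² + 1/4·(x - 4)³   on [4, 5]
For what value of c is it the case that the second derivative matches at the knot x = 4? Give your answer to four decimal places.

S_0''(x) = -3 + 3·(x - 2), so S_0''(4) = 3. On the right, S_1''(4) = 2c, so c = 3/2.

1.5000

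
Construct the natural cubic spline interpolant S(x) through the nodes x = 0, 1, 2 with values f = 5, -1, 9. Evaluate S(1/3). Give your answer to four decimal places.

Let M_i = S''(x_i). Step sizes h_i = 1, 1; slopes of the chords Δ_i = (y_(i+1) - y_i)/h_i = -6, 10.
  1·M_0 + 4·M_1 + 1·M_2 = 6(Δ_1 - Δ_0) = 96
Natural end conditions: M_0 = M_2 = 0.
Solving the tridiagonal system: M_0 = 0, M_1 = 24, M_2 = 0.
On [0, 1], S(x) = 5 - 10·x + 0·x² + 4·x³.
With x = 1/3: S(1/3) = 49/27.

1.8148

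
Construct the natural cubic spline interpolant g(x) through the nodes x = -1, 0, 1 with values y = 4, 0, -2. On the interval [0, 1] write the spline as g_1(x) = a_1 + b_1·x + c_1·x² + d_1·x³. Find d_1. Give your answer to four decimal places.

-0.5000

Let m_i = g''(x_i). Step sizes h_i = 1, 1; slopes of the chords Δ_i = (y_(i+1) - y_i)/h_i = -4, -2.
  1·m_0 + 4·m_1 + 1·m_2 = 6(Δ_1 - Δ_0) = 12
Natural end conditions: m_0 = m_2 = 0.
Forward elimination and back-substitution give m_0 = 0, m_1 = 3, m_2 = 0.
On [0, 1], with g_1(x) = a_1 + b_1·x + c_1·x² + d_1·x³: c_1 = m_1/2 = 3/2, d_1 = (m_2 - m_1)/(6h_1) = -1/2, b_1 = Δ_1 - h_1(2m_1 + m_2)/6 = -3.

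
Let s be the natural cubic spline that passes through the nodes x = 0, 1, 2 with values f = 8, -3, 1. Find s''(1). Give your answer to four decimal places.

22.5000

Let M_i = s''(x_i). Step sizes h_i = 1, 1; slopes of the chords Δ_i = (y_(i+1) - y_i)/h_i = -11, 4.
  1·M_0 + 4·M_1 + 1·M_2 = 6(Δ_1 - Δ_0) = 90
Natural end conditions: M_0 = M_2 = 0.
Hence M_0 = 0, M_1 = 45/2, M_2 = 0.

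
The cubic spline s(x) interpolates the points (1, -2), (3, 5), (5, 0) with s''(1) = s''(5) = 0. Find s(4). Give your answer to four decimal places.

Let M_i = s''(x_i). Step sizes h_i = 2, 2; slopes of the chords Δ_i = (y_(i+1) - y_i)/h_i = 7/2, -5/2.
  2·M_0 + 8·M_1 + 2·M_2 = 6(Δ_1 - Δ_0) = -36
Natural end conditions: M_0 = M_2 = 0.
Solving the tridiagonal system: M_0 = 0, M_1 = -9/2, M_2 = 0.
On [3, 5], s(x) = 5 + 1/2·(x - 3) - 9/4·(x - 3)² + 3/8·(x - 3)³.
With (x - 3) = 1: s(4) = 29/8.

3.6250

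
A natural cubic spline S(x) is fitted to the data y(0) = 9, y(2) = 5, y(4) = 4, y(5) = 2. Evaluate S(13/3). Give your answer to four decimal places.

3.4596

Write m_i for S''(x_i). With h_i = 2, 2, 1 and divided differences Δ_i = -2, -1/2, -2, the continuity of S' gives the tridiagonal system
  2·m_0 + 8·m_1 + 2·m_2 = 6(Δ_1 - Δ_0) = 9
  2·m_1 + 6·m_2 + 1·m_3 = 6(Δ_2 - Δ_1) = -9
Natural end conditions: m_0 = m_3 = 0.
Solving the tridiagonal system: m_0 = 0, m_1 = 18/11, m_2 = -45/22, m_3 = 0.
On [4, 5], S(x) = 4 - 29/22·(x - 4) - 45/44·(x - 4)² + 15/44·(x - 4)³.
With (x - 4) = 1/3: S(13/3) = 685/198.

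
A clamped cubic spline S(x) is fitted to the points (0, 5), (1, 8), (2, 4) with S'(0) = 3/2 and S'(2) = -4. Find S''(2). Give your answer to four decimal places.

7.7500

Write m_i for S''(x_i). With h_i = 1, 1 and divided differences Δ_i = 3, -4, the continuity of S' gives the tridiagonal system
  1·m_0 + 4·m_1 + 1·m_2 = 6(Δ_1 - Δ_0) = -42
Clamped end conditions give two more equations: 2h_0·m_0 + h_0·m_1 = 6(Δ_0 - S'(0)) = 9 and h_1·m_1 + 2h_1·m_2 = 6(S'(2) - Δ_1) = 0.
Forward elimination and back-substitution give m_0 = 49/4, m_1 = -31/2, m_2 = 31/4.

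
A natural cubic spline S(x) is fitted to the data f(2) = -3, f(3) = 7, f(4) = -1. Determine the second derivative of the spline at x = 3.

With m_i denoting the second derivative at x_i, h_i = 1, 1, and Δ_i = (y_(i+1) − y_i)/h_i = 10, -8:
  1·m_0 + 4·m_1 + 1·m_2 = 6(Δ_1 - Δ_0) = -108
Natural end conditions: m_0 = m_2 = 0.
Solving the tridiagonal system: m_0 = 0, m_1 = -27, m_2 = 0.

-27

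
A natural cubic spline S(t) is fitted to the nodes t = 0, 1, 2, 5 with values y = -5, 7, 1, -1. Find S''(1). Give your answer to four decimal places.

Write M_i for S''(x_i). With h_i = 1, 1, 3 and divided differences Δ_i = 12, -6, -2/3, the continuity of S' gives the tridiagonal system
  1·M_0 + 4·M_1 + 1·M_2 = 6(Δ_1 - Δ_0) = -108
  1·M_1 + 8·M_2 + 3·M_3 = 6(Δ_2 - Δ_1) = 32
Natural end conditions: M_0 = M_3 = 0.
Solving the tridiagonal system: M_0 = 0, M_1 = -896/31, M_2 = 236/31, M_3 = 0.

-28.9032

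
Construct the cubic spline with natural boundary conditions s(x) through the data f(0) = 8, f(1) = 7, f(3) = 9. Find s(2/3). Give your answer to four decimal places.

Let M_i = s''(x_i). Step sizes h_i = 1, 2; slopes of the chords Δ_i = (y_(i+1) - y_i)/h_i = -1, 1.
  1·M_0 + 6·M_1 + 2·M_2 = 6(Δ_1 - Δ_0) = 12
Natural end conditions: M_0 = M_2 = 0.
Forward elimination and back-substitution give M_0 = 0, M_1 = 2, M_2 = 0.
On [0, 1], s(x) = 8 - 4/3·x + 0·x² + 1/3·x³.
With x = 2/3: s(2/3) = 584/81.

7.2099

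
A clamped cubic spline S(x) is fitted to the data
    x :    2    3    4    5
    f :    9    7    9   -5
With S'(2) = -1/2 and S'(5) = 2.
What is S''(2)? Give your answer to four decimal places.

Let M_i = S''(x_i). Step sizes h_i = 1, 1, 1; slopes of the chords Δ_i = (y_(i+1) - y_i)/h_i = -2, 2, -14.
  1·M_0 + 4·M_1 + 1·M_2 = 6(Δ_1 - Δ_0) = 24
  1·M_1 + 4·M_2 + 1·M_3 = 6(Δ_2 - Δ_1) = -96
Clamped end conditions give two more equations: 2h_0·M_0 + h_0·M_1 = 6(Δ_0 - S'(2)) = -9 and h_2·M_2 + 2h_2·M_3 = 6(S'(5) - Δ_2) = 96.
Forward elimination and back-substitution give M_0 = -46/3, M_1 = 65/3, M_2 = -142/3, M_3 = 215/3.

-15.3333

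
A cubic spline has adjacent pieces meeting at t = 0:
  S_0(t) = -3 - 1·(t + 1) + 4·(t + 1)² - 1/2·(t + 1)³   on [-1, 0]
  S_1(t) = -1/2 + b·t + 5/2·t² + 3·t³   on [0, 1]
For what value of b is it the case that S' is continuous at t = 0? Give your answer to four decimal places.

S_0'(t) = -1 + 8·(t + 1) - 3/2·(t + 1)², so S_0'(0) = 11/2. On the right, S_1'(0) = b, so b = 11/2.

5.5000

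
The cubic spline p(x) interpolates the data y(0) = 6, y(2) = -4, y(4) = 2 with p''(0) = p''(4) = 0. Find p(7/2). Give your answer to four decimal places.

-0.4375

With m_i denoting the second derivative at x_i, h_i = 2, 2, and Δ_i = (y_(i+1) − y_i)/h_i = -5, 3:
  2·m_0 + 8·m_1 + 2·m_2 = 6(Δ_1 - Δ_0) = 48
Natural end conditions: m_0 = m_2 = 0.
Forward elimination and back-substitution give m_0 = 0, m_1 = 6, m_2 = 0.
On [2, 4], p(x) = -4 - 1·(x - 2) + 3·(x - 2)² - 1/2·(x - 2)³.
With (x - 2) = 3/2: p(7/2) = -7/16.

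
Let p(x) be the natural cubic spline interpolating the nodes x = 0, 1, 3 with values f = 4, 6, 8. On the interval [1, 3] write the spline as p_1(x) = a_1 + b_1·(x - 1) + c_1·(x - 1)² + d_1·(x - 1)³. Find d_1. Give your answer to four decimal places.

Put σ_i = p'' at the i-th knot. Here h = (1, 2) and Δ = (2, 1), so the interior equations h_(i-1)·σ_(i-1) + 2(h_(i-1)+h_i)·σ_i + h_i·σ_(i+1) = 6(Δ_i − Δ_(i-1)) read
  1·σ_0 + 6·σ_1 + 2·σ_2 = 6(Δ_1 - Δ_0) = -6
Natural end conditions: σ_0 = σ_2 = 0.
Solving: σ_0 = 0, σ_1 = -1, σ_2 = 0.
On [1, 3], with p_1(x) = a_1 + b_1·(x - 1) + c_1·(x - 1)² + d_1·(x - 1)³: c_1 = σ_1/2 = -1/2, d_1 = (σ_2 - σ_1)/(6h_1) = 1/12, b_1 = Δ_1 - h_1(2σ_1 + σ_2)/6 = 5/3.

0.0833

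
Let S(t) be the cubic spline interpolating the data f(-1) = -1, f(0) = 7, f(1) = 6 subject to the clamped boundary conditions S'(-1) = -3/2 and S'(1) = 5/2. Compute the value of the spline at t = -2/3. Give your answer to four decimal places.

With σ_i denoting the second derivative at x_i, h_i = 1, 1, and Δ_i = (y_(i+1) − y_i)/h_i = 8, -1:
  1·σ_0 + 4·σ_1 + 1·σ_2 = 6(Δ_1 - Δ_0) = -54
Clamped end conditions give two more equations: 2h_0·σ_0 + h_0·σ_1 = 6(Δ_0 - S'(-1)) = 57 and h_1·σ_1 + 2h_1·σ_2 = 6(S'(1) - Δ_1) = 21.
Hence σ_0 = 44, σ_1 = -31, σ_2 = 26.
On [-1, 0], S(t) = -1 - 3/2·(t + 1) + 22·(t + 1)² - 25/2·(t + 1)³.
With (t + 1) = 1/3: S(-2/3) = 13/27.

0.4815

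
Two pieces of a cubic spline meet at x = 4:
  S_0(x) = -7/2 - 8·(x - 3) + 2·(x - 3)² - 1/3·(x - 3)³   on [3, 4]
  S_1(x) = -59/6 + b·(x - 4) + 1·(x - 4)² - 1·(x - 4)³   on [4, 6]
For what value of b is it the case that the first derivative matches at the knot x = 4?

-5

S_0'(x) = -8 + 4·(x - 3) - 1·(x - 3)², so S_0'(4) = -5. On the right, S_1'(4) = b, so b = -5.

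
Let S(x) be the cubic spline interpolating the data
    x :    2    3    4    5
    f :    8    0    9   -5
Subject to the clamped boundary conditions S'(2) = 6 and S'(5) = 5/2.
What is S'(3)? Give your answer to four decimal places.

With M_i denoting the second derivative at x_i, h_i = 1, 1, 1, and Δ_i = (y_(i+1) − y_i)/h_i = -8, 9, -14:
  1·M_0 + 4·M_1 + 1·M_2 = 6(Δ_1 - Δ_0) = 102
  1·M_1 + 4·M_2 + 1·M_3 = 6(Δ_2 - Δ_1) = -138
Clamped end conditions give two more equations: 2h_0·M_0 + h_0·M_1 = 6(Δ_0 - S'(2)) = -84 and h_2·M_2 + 2h_2·M_3 = 6(S'(5) - Δ_2) = 99.
Solving the tridiagonal system: M_0 = -1091/15, M_1 = 922/15, M_2 = -1067/15, M_3 = 1276/15.
On [3, 4], S'(x) = b_1 + 2c_1·(x - 3) + 3d_1·(x - 3)² with b_1 = Δ_1 - h_1(2M_1 + M_2)/6 = 11/30, c_1 = M_1/2 = 461/15, d_1 = (M_2 - M_1)/(6h_1) = -221/10. So S'(3) = 11/30.

0.3667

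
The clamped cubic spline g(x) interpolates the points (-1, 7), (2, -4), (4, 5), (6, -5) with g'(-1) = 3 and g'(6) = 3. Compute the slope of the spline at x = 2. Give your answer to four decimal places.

Write m_i for g''(x_i). With h_i = 3, 2, 2 and divided differences Δ_i = -11/3, 9/2, -5, the continuity of g' gives the tridiagonal system
  3·m_0 + 10·m_1 + 2·m_2 = 6(Δ_1 - Δ_0) = 49
  2·m_1 + 8·m_2 + 2·m_3 = 6(Δ_2 - Δ_1) = -57
Clamped end conditions give two more equations: 2h_0·m_0 + h_0·m_1 = 6(Δ_0 - g'(-1)) = -40 and h_2·m_2 + 2h_2·m_3 = 6(g'(6) - Δ_2) = 48.
Solving the tridiagonal system: m_0 = -1385/111, m_1 = 430/37, m_2 = -551/37, m_3 = 1439/74.
On [2, 4], g'(x) = b_1 + 2c_1·(x - 2) + 3d_1·(x - 2)² with b_1 = Δ_1 - h_1(2m_1 + m_2)/6 = 127/74, c_1 = m_1/2 = 215/37, d_1 = (m_2 - m_1)/(6h_1) = -327/148. So g'(2) = 127/74.

1.7162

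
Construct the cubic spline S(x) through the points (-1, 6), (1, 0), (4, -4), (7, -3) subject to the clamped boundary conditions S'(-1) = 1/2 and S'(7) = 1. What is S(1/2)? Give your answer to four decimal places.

2.0058

With σ_i denoting the second derivative at x_i, h_i = 2, 3, 3, and Δ_i = (y_(i+1) − y_i)/h_i = -3, -4/3, 1/3:
  2·σ_0 + 10·σ_1 + 3·σ_2 = 6(Δ_1 - Δ_0) = 10
  3·σ_1 + 12·σ_2 + 3·σ_3 = 6(Δ_2 - Δ_1) = 10
Clamped end conditions give two more equations: 2h_0·σ_0 + h_0·σ_1 = 6(Δ_0 - S'(-1)) = -21 and h_2·σ_2 + 2h_2·σ_3 = 6(S'(7) - Δ_2) = 4.
Hence σ_0 = -121/19, σ_1 = 85/38, σ_2 = 7/57, σ_3 = 23/38.
On [-1, 1], S(x) = 6 + 1/2·(x + 1) - 121/38·(x + 1)² + 109/152·(x + 1)³.
With (x + 1) = 3/2: S(1/2) = 2439/1216.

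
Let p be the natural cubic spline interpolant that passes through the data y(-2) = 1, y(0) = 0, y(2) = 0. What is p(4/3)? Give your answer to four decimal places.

With M_i denoting the second derivative at x_i, h_i = 2, 2, and Δ_i = (y_(i+1) − y_i)/h_i = -1/2, 0:
  2·M_0 + 8·M_1 + 2·M_2 = 6(Δ_1 - Δ_0) = 3
Natural end conditions: M_0 = M_2 = 0.
Forward elimination and back-substitution give M_0 = 0, M_1 = 3/8, M_2 = 0.
On [0, 2], p(x) = 0 - 1/4·x + 3/16·x² - 1/32·x³.
With x = 4/3: p(4/3) = -2/27.

-0.0741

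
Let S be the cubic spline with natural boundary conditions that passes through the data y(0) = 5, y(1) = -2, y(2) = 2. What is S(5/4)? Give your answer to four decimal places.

Put σ_i = S'' at the i-th knot. Here h = (1, 1) and Δ = (-7, 4), so the interior equations h_(i-1)·σ_(i-1) + 2(h_(i-1)+h_i)·σ_i + h_i·σ_(i+1) = 6(Δ_i − Δ_(i-1)) read
  1·σ_0 + 4·σ_1 + 1·σ_2 = 6(Δ_1 - Δ_0) = 66
Natural end conditions: σ_0 = σ_2 = 0.
Forward elimination and back-substitution give σ_0 = 0, σ_1 = 33/2, σ_2 = 0.
On [1, 2], S(x) = -2 - 3/2·(x - 1) + 33/4·(x - 1)² - 11/4·(x - 1)³.
With (x - 1) = 1/4: S(5/4) = -487/256.

-1.9023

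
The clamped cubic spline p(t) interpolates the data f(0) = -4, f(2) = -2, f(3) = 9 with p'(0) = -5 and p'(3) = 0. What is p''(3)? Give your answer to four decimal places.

Put σ_i = p'' at the i-th knot. Here h = (2, 1) and Δ = (1, 11), so the interior equations h_(i-1)·σ_(i-1) + 2(h_(i-1)+h_i)·σ_i + h_i·σ_(i+1) = 6(Δ_i − Δ_(i-1)) read
  2·σ_0 + 6·σ_1 + 1·σ_2 = 6(Δ_1 - Δ_0) = 60
Clamped end conditions give two more equations: 2h_0·σ_0 + h_0·σ_1 = 6(Δ_0 - p'(0)) = 36 and h_1·σ_1 + 2h_1·σ_2 = 6(p'(3) - Δ_1) = -66.
Solving: σ_0 = 2/3, σ_1 = 50/3, σ_2 = -124/3.

-41.3333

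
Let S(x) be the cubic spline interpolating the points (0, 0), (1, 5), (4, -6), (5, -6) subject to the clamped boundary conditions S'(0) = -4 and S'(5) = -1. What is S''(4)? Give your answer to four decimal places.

8.9841

Put m_i = S'' at the i-th knot. Here h = (1, 3, 1) and Δ = (5, -11/3, 0), so the interior equations h_(i-1)·m_(i-1) + 2(h_(i-1)+h_i)·m_i + h_i·m_(i+1) = 6(Δ_i − Δ_(i-1)) read
  1·m_0 + 8·m_1 + 3·m_2 = 6(Δ_1 - Δ_0) = -52
  3·m_1 + 8·m_2 + 1·m_3 = 6(Δ_2 - Δ_1) = 22
Clamped end conditions give two more equations: 2h_0·m_0 + h_0·m_1 = 6(Δ_0 - S'(0)) = 54 and h_2·m_2 + 2h_2·m_3 = 6(S'(5) - Δ_2) = -6.
Hence m_0 = 2146/63, m_1 = -890/63, m_2 = 566/63, m_3 = -472/63.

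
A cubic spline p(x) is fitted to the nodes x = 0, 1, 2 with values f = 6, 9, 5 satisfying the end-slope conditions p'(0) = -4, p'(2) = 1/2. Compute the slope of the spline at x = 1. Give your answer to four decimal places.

Let M_i = p''(x_i). Step sizes h_i = 1, 1; slopes of the chords Δ_i = (y_(i+1) - y_i)/h_i = 3, -4.
  1·M_0 + 4·M_1 + 1·M_2 = 6(Δ_1 - Δ_0) = -42
Clamped end conditions give two more equations: 2h_0·M_0 + h_0·M_1 = 6(Δ_0 - p'(0)) = 42 and h_1·M_1 + 2h_1·M_2 = 6(p'(2) - Δ_1) = 27.
Hence M_0 = 135/4, M_1 = -51/2, M_2 = 105/4.
On [1, 2], p'(x) = b_1 + 2c_1·(x - 1) + 3d_1·(x - 1)² with b_1 = Δ_1 - h_1(2M_1 + M_2)/6 = 1/8, c_1 = M_1/2 = -51/4, d_1 = (M_2 - M_1)/(6h_1) = 69/8. So p'(1) = 1/8.

0.1250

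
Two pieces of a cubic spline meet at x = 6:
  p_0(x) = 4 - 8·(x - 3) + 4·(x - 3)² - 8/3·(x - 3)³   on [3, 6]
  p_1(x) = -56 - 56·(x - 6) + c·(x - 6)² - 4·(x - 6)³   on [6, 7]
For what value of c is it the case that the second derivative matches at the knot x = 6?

-20

p_0''(x) = 8 - 16·(x - 3), so p_0''(6) = -40. On the right, p_1''(6) = 2c, so c = -20.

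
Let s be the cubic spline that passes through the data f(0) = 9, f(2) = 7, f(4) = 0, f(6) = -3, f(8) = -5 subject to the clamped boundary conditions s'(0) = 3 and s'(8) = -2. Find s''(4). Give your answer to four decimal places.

1.6250

Write M_i for s''(x_i). With h_i = 2, 2, 2, 2 and divided differences Δ_i = -1, -7/2, -3/2, -1, the continuity of s' gives the tridiagonal system
  2·M_0 + 8·M_1 + 2·M_2 = 6(Δ_1 - Δ_0) = -15
  2·M_1 + 8·M_2 + 2·M_3 = 6(Δ_2 - Δ_1) = 12
  2·M_2 + 8·M_3 + 2·M_4 = 6(Δ_3 - Δ_2) = 3
Clamped end conditions give two more equations: 2h_0·M_0 + h_0·M_1 = 6(Δ_0 - s'(0)) = -24 and h_3·M_3 + 2h_3·M_4 = 6(s'(8) - Δ_3) = -6.
Hence M_0 = -311/56, M_1 = -25/28, M_2 = 13/8, M_3 = 11/28, M_4 = -95/56.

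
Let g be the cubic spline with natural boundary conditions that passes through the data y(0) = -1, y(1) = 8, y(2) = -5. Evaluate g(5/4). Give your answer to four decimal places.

Let M_i = g''(x_i). Step sizes h_i = 1, 1; slopes of the chords Δ_i = (y_(i+1) - y_i)/h_i = 9, -13.
  1·M_0 + 4·M_1 + 1·M_2 = 6(Δ_1 - Δ_0) = -132
Natural end conditions: M_0 = M_2 = 0.
Solving the tridiagonal system: M_0 = 0, M_1 = -33, M_2 = 0.
On [1, 2], g(t) = 8 - 2·(t - 1) - 33/2·(t - 1)² + 11/2·(t - 1)³.
With (t - 1) = 1/4: g(5/4) = 839/128.

6.5547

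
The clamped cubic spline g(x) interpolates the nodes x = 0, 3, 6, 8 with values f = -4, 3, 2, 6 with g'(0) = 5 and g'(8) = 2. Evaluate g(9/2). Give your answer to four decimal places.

2.1250

With σ_i denoting the second derivative at x_i, h_i = 3, 3, 2, and Δ_i = (y_(i+1) − y_i)/h_i = 7/3, -1/3, 2:
  3·σ_0 + 12·σ_1 + 3·σ_2 = 6(Δ_1 - Δ_0) = -16
  3·σ_1 + 10·σ_2 + 2·σ_3 = 6(Δ_2 - Δ_1) = 14
Clamped end conditions give two more equations: 2h_0·σ_0 + h_0·σ_1 = 6(Δ_0 - g'(0)) = -16 and h_2·σ_2 + 2h_2·σ_3 = 6(g'(8) - Δ_2) = 0.
Forward elimination and back-substitution give σ_0 = -2, σ_1 = -4/3, σ_2 = 2, σ_3 = -1.
On [3, 6], g(x) = 3 + 0·(x - 3) - 2/3·(x - 3)² + 5/27·(x - 3)³.
With (x - 3) = 3/2: g(9/2) = 17/8.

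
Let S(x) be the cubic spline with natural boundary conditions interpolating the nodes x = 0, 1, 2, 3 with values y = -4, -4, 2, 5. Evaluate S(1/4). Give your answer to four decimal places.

With M_i denoting the second derivative at x_i, h_i = 1, 1, 1, and Δ_i = (y_(i+1) − y_i)/h_i = 0, 6, 3:
  1·M_0 + 4·M_1 + 1·M_2 = 6(Δ_1 - Δ_0) = 36
  1·M_1 + 4·M_2 + 1·M_3 = 6(Δ_2 - Δ_1) = -18
Natural end conditions: M_0 = M_3 = 0.
Hence M_0 = 0, M_1 = 54/5, M_2 = -36/5, M_3 = 0.
On [0, 1], S(x) = -4 - 9/5·x + 0·x² + 9/5·x³.
With x = 1/4: S(1/4) = -283/64.

-4.4219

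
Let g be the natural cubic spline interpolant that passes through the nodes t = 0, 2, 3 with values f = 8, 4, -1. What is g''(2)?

-3

Put M_i = g'' at the i-th knot. Here h = (2, 1) and Δ = (-2, -5), so the interior equations h_(i-1)·M_(i-1) + 2(h_(i-1)+h_i)·M_i + h_i·M_(i+1) = 6(Δ_i − Δ_(i-1)) read
  2·M_0 + 6·M_1 + 1·M_2 = 6(Δ_1 - Δ_0) = -18
Natural end conditions: M_0 = M_2 = 0.
Solving: M_0 = 0, M_1 = -3, M_2 = 0.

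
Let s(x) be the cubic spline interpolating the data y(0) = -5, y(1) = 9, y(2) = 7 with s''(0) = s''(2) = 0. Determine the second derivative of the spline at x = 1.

-24

Put M_i = s'' at the i-th knot. Here h = (1, 1) and Δ = (14, -2), so the interior equations h_(i-1)·M_(i-1) + 2(h_(i-1)+h_i)·M_i + h_i·M_(i+1) = 6(Δ_i − Δ_(i-1)) read
  1·M_0 + 4·M_1 + 1·M_2 = 6(Δ_1 - Δ_0) = -96
Natural end conditions: M_0 = M_2 = 0.
Forward elimination and back-substitution give M_0 = 0, M_1 = -24, M_2 = 0.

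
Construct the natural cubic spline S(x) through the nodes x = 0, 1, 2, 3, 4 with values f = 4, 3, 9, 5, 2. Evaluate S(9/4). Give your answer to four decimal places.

With m_i denoting the second derivative at x_i, h_i = 1, 1, 1, 1, and Δ_i = (y_(i+1) − y_i)/h_i = -1, 6, -4, -3:
  1·m_0 + 4·m_1 + 1·m_2 = 6(Δ_1 - Δ_0) = 42
  1·m_1 + 4·m_2 + 1·m_3 = 6(Δ_2 - Δ_1) = -60
  1·m_2 + 4·m_3 + 1·m_4 = 6(Δ_3 - Δ_2) = 6
Natural end conditions: m_0 = m_4 = 0.
Hence m_0 = 0, m_1 = 219/14, m_2 = -144/7, m_3 = 93/14, m_4 = 0.
On [2, 3], S(x) = 9 + 7/4·(x - 2) - 72/7·(x - 2)² + 127/28·(x - 2)³.
With (x - 2) = 1/4: S(9/4) = 15887/1792.

8.8655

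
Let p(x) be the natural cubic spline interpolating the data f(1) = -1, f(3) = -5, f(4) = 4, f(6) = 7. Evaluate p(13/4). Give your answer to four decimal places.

Put σ_i = p'' at the i-th knot. Here h = (2, 1, 2) and Δ = (-2, 9, 3/2), so the interior equations h_(i-1)·σ_(i-1) + 2(h_(i-1)+h_i)·σ_i + h_i·σ_(i+1) = 6(Δ_i − Δ_(i-1)) read
  2·σ_0 + 6·σ_1 + 1·σ_2 = 6(Δ_1 - Δ_0) = 66
  1·σ_1 + 6·σ_2 + 2·σ_3 = 6(Δ_2 - Δ_1) = -45
Natural end conditions: σ_0 = σ_3 = 0.
Hence σ_0 = 0, σ_1 = 63/5, σ_2 = -48/5, σ_3 = 0.
On [3, 4], p(x) = -5 + 32/5·(x - 3) + 63/10·(x - 3)² - 37/10·(x - 3)³.
With (x - 3) = 1/4: p(13/4) = -1961/640.

-3.0641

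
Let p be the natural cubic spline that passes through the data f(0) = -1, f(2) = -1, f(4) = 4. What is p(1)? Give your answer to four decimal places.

With M_i denoting the second derivative at x_i, h_i = 2, 2, and Δ_i = (y_(i+1) − y_i)/h_i = 0, 5/2:
  2·M_0 + 8·M_1 + 2·M_2 = 6(Δ_1 - Δ_0) = 15
Natural end conditions: M_0 = M_2 = 0.
Solving the tridiagonal system: M_0 = 0, M_1 = 15/8, M_2 = 0.
On [0, 2], p(t) = -1 - 5/8·t + 0·t² + 5/32·t³.
With t = 1: p(1) = -47/32.

-1.4688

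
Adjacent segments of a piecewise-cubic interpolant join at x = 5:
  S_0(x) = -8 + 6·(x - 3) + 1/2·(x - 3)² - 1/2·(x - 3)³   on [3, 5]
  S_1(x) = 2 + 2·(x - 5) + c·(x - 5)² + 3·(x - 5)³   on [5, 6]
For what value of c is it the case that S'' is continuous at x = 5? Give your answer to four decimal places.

S_0''(x) = 1 - 3·(x - 3), so S_0''(5) = -5. On the right, S_1''(5) = 2c, so c = -5/2.

-2.5000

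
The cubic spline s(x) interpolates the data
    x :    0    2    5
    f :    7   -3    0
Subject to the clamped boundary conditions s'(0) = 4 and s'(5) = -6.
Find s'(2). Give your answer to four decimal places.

-3.9000

Put m_i = s'' at the i-th knot. Here h = (2, 3) and Δ = (-5, 1), so the interior equations h_(i-1)·m_(i-1) + 2(h_(i-1)+h_i)·m_i + h_i·m_(i+1) = 6(Δ_i − Δ_(i-1)) read
  2·m_0 + 10·m_1 + 3·m_2 = 6(Δ_1 - Δ_0) = 36
Clamped end conditions give two more equations: 2h_0·m_0 + h_0·m_1 = 6(Δ_0 - s'(0)) = -54 and h_1·m_1 + 2h_1·m_2 = 6(s'(5) - Δ_1) = -42.
Hence m_0 = -191/10, m_1 = 56/5, m_2 = -63/5.
On [2, 5], s'(x) = b_1 + 2c_1·(x - 2) + 3d_1·(x - 2)² with b_1 = Δ_1 - h_1(2m_1 + m_2)/6 = -39/10, c_1 = m_1/2 = 28/5, d_1 = (m_2 - m_1)/(6h_1) = -119/90. So s'(2) = -39/10.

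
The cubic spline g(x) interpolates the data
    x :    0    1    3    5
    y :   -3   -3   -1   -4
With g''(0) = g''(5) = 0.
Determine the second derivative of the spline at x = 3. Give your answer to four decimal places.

Let m_i = g''(x_i). Step sizes h_i = 1, 2, 2; slopes of the chords Δ_i = (y_(i+1) - y_i)/h_i = 0, 1, -3/2.
  1·m_0 + 6·m_1 + 2·m_2 = 6(Δ_1 - Δ_0) = 6
  2·m_1 + 8·m_2 + 2·m_3 = 6(Δ_2 - Δ_1) = -15
Natural end conditions: m_0 = m_3 = 0.
Hence m_0 = 0, m_1 = 39/22, m_2 = -51/22, m_3 = 0.

-2.3182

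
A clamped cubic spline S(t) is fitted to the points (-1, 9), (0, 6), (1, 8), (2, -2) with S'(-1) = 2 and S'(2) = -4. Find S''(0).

Write m_i for S''(x_i). With h_i = 1, 1, 1 and divided differences Δ_i = -3, 2, -10, the continuity of S' gives the tridiagonal system
  1·m_0 + 4·m_1 + 1·m_2 = 6(Δ_1 - Δ_0) = 30
  1·m_1 + 4·m_2 + 1·m_3 = 6(Δ_2 - Δ_1) = -72
Clamped end conditions give two more equations: 2h_0·m_0 + h_0·m_1 = 6(Δ_0 - S'(-1)) = -30 and h_2·m_2 + 2h_2·m_3 = 6(S'(2) - Δ_2) = 36.
Solving: m_0 = -26, m_1 = 22, m_2 = -32, m_3 = 34.

22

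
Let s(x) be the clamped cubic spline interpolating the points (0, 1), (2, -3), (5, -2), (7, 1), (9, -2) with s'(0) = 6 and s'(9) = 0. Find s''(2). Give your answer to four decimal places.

4.1921

With M_i denoting the second derivative at x_i, h_i = 2, 3, 2, 2, and Δ_i = (y_(i+1) − y_i)/h_i = -2, 1/3, 3/2, -3/2:
  2·M_0 + 10·M_1 + 3·M_2 = 6(Δ_1 - Δ_0) = 14
  3·M_1 + 10·M_2 + 2·M_3 = 6(Δ_2 - Δ_1) = 7
  2·M_2 + 8·M_3 + 2·M_4 = 6(Δ_3 - Δ_2) = -18
Clamped end conditions give two more equations: 2h_0·M_0 + h_0·M_1 = 6(Δ_0 - s'(0)) = -48 and h_3·M_3 + 2h_3·M_4 = 6(s'(9) - Δ_3) = 9.
Forward elimination and back-substitution give M_0 = -2495/177, M_1 = 742/177, M_2 = 16/177, M_3 = -1147/354, M_4 = 685/177.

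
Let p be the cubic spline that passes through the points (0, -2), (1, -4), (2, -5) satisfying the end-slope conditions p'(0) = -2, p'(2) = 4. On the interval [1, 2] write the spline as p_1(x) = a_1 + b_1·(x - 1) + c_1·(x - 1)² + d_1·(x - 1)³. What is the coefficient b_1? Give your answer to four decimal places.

Put σ_i = p'' at the i-th knot. Here h = (1, 1) and Δ = (-2, -1), so the interior equations h_(i-1)·σ_(i-1) + 2(h_(i-1)+h_i)·σ_i + h_i·σ_(i+1) = 6(Δ_i − Δ_(i-1)) read
  1·σ_0 + 4·σ_1 + 1·σ_2 = 6(Δ_1 - Δ_0) = 6
Clamped end conditions give two more equations: 2h_0·σ_0 + h_0·σ_1 = 6(Δ_0 - p'(0)) = 0 and h_1·σ_1 + 2h_1·σ_2 = 6(p'(2) - Δ_1) = 30.
Hence σ_0 = 3/2, σ_1 = -3, σ_2 = 33/2.
On [1, 2], with p_1(x) = a_1 + b_1·(x - 1) + c_1·(x - 1)² + d_1·(x - 1)³: c_1 = σ_1/2 = -3/2, d_1 = (σ_2 - σ_1)/(6h_1) = 13/4, b_1 = Δ_1 - h_1(2σ_1 + σ_2)/6 = -11/4.

-2.7500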